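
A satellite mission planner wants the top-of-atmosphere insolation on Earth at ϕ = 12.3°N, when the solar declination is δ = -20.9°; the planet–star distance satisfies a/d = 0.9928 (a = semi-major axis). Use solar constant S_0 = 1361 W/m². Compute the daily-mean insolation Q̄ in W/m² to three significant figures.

Q̄ ≈ 340 W/m²

cos h₀ = −tan(+12.3°) tan(-20.900°) = 0.0833, h₀ = 1.4874 rad.
Bracket: h₀ sin ϕ sin δ + cos ϕ cos δ sin h₀ = 1.4874×0.21303×-0.35674 + 0.97705×0.93420×0.99653 = -0.113037 + 0.909593 = 0.796556.
Inverse-square distance factor (a/d)² = 0.9928² = 0.985652.
Q̄ = (S_0/π) × 0.985652 × [bracket] = (1361/π) × 0.985652 × 0.796556 = 340.1 W/m².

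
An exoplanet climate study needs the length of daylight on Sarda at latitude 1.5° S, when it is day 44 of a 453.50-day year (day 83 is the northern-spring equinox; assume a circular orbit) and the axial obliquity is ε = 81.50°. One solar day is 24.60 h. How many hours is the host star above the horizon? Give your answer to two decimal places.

12.42 h

Solar longitude: L_s = 360° × (44 − 83)/453.50 = -30.959°, i.e. -30.959° + 360° = 329.041°.
sin δ = sin 81.50° × sin 329.041° = -0.50878, so δ = -30.582°.
cos h₀ = −tan ϕ · tan δ = −tan(-1.5°) × tan(-30.582°) = -0.0155, so h₀ = 1.5863 rad = 90.89°.
Daylight = 2h₀/(2π) × 24.60 h = (1.5863/π) × 24.60 = 12.42 h.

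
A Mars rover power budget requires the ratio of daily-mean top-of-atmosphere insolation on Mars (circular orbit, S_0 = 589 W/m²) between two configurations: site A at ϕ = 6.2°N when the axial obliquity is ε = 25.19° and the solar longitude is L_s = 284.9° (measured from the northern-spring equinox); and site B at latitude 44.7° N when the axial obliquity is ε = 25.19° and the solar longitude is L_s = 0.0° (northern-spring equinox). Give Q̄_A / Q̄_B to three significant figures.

Q̄_A / Q̄_B ≈ 1.18

— Configuration A (ϕ=+6.2°):
Solar declination: sin δ = sin ε · sin L_s = sin 25.19° × sin 284.9° = -0.41131, so δ = -24.287°.
cos h₀ = −tan(+6.2°) tan(-24.287°) = 0.0490, h₀ = 1.5218 rad.
Bracket: h₀ sin ϕ sin δ + cos ϕ cos δ sin h₀ = 1.5218×0.10800×-0.41131 + 0.99415×0.91150×0.99880 = -0.067601 + 0.905080 = 0.837479.
Q̄ = (S_0/π) × [bracket] = (589/π) × 0.837479 = 157.01 W/m².
— Configuration B (ϕ=+44.7°):
Solar declination: sin δ = sin ε · sin L_s = sin 25.19° × sin 0.0° = 0.00000, so δ = +0.000°.
cos h₀ = −tan(+44.7°) tan(+0.000°) = -0.0000, h₀ = 1.5708 rad.
Bracket: h₀ sin ϕ sin δ + cos ϕ cos δ sin h₀ = 1.5708×0.70339×0.00000 + 0.71080×1.00000×1.00000 = 0.000000 + 0.710800 = 0.710800.
Q̄ = (S_0/π) × [bracket] = (589/π) × 0.710800 = 133.26 W/m².
Ratio Q̄_A / Q̄_B = 157.01 / 133.26 = 1.178.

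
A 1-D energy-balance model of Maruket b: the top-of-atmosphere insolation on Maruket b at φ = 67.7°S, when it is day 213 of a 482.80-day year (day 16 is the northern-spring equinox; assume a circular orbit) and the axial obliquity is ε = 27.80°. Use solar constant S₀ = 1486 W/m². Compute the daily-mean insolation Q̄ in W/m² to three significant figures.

Solar longitude: λ_s = 360° × (213 − 16)/482.80 = 146.893°.
sin δ = sin 27.80° × sin 146.893° = 0.25474, so δ = +14.758°.
cos H₀ = −tan(-67.7°) tan(+14.758°) = 0.6423, H₀ = 0.8733 rad.
Bracket: H₀ sin φ sin δ + cos φ cos δ sin H₀ = 0.8733×-0.92521×0.25474 + 0.37946×0.96701×0.76644 = -0.205826 + 0.281239 = 0.075413.
Q̄ = (S₀/π) × [bracket] = (1486/π) × 0.075413 = 35.67 W/m².

Q̄ ≈ 35.7 W/m²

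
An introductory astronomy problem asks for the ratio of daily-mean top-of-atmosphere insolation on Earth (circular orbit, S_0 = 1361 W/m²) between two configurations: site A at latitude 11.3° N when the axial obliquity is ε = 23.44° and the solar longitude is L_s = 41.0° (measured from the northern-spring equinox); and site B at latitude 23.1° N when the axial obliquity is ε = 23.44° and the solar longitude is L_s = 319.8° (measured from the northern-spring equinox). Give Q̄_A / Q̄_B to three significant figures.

— Configuration A (ϕ=+11.3°):
Solar declination: sin δ = sin ε · sin L_s = sin 23.44° × sin 41.0° = 0.26097, so δ = +15.128°.
cos h₀ = −tan(+11.3°) tan(+15.128°) = -0.0540, h₀ = 1.6248 rad.
Bracket: h₀ sin ϕ sin δ + cos ϕ cos δ sin h₀ = 1.6248×0.19595×0.26097 + 0.98061×0.96535×0.99854 = 0.083088 + 0.945250 = 1.028338.
Q̄ = (S_0/π) × [bracket] = (1361/π) × 1.028338 = 445.50 W/m².
— Configuration B (ϕ=+23.1°):
Solar declination: sin δ = sin ε · sin L_s = sin 23.44° × sin 319.8° = -0.25676, so δ = -14.878°.
cos h₀ = −tan(+23.1°) tan(-14.878°) = 0.1133, h₀ = 1.4572 rad.
Bracket: h₀ sin ϕ sin δ + cos ϕ cos δ sin h₀ = 1.4572×0.39234×-0.25676 + 0.91982×0.96648×0.99356 = -0.146794 + 0.883263 = 0.736469.
Q̄ = (S_0/π) × [bracket] = (1361/π) × 0.736469 = 319.05 W/m².
Ratio Q̄_A / Q̄_B = 445.50 / 319.05 = 1.396.

Q̄_A / Q̄_B ≈ 1.40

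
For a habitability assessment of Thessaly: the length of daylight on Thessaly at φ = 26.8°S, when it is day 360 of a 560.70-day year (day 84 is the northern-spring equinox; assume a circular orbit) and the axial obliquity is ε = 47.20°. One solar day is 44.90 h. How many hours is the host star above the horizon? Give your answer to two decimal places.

22.19 h

Solar longitude: λ_s = 360° × (360 − 84)/560.70 = 177.207°.
sin δ = sin 47.20° × sin 177.207° = 0.03575, so δ = +2.049°.
cos H₀ = −tan φ · tan δ = −tan(-26.8°) × tan(+2.049°) = 0.0181, so H₀ = 1.5527 rad = 88.96°.
Daylight = 2H₀/(2π) × 44.90 h = (1.5527/π) × 44.90 = 22.19 h.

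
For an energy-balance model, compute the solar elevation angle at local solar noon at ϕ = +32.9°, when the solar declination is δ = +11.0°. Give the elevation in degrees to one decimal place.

68.1°

At local noon the hour angle is zero, so the zenith angle equals |ϕ − δ| = |+32.9° − (+11.000°)| = 21.900°.
Elevation = 90° − 21.900° = 68.1°.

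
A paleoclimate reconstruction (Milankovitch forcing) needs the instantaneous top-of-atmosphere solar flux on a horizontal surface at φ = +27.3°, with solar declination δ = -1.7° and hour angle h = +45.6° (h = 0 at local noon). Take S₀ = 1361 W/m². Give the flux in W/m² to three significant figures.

cos θ_z = sin φ sin δ + cos φ cos δ cos h = -0.013606 + 0.621459 = 0.607853.
Flux = S₀ · cos θ_z = 1361 × 0.607853 = 827.3 W/m².

827 W/m²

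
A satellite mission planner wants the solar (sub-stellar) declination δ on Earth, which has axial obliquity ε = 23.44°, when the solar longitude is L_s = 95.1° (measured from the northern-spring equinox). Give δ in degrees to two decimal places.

δ = +23.34°

sin δ = sin ε · sin L_s = sin 23.44° × sin 95.1° = 0.396214.
δ = arcsin(0.396214) = +23.34°.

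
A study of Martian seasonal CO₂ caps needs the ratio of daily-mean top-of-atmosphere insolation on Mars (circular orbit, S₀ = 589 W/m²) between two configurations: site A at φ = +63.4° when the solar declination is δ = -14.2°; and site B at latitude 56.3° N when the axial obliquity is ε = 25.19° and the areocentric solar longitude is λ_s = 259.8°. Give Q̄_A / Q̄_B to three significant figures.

— Configuration A (φ=+63.4°):
cos H₀ = −tan(+63.4°) tan(-14.200°) = 0.5053, H₀ = 1.0411 rad.
Bracket: H₀ sin φ sin δ + cos φ cos δ sin H₀ = 1.0411×0.89415×-0.24531 + 0.44776×0.96945×0.86294 = -0.228359 + 0.374586 = 0.146227.
Q̄ = (S₀/π) × [bracket] = (589/π) × 0.146227 = 27.415 W/m².
— Configuration B (φ=+56.3°):
sin δ = sin 25.19° × sin 259.8° = -0.41889, so δ = -24.765°.
cos H₀ = −tan(+56.3°) tan(-24.765°) = 0.6917, H₀ = 0.8069 rad.
Bracket: H₀ sin φ sin δ + cos φ cos δ sin H₀ = 0.8069×0.83195×-0.41889 + 0.55484×0.90803×0.72217 = -0.281201 + 0.363837 = 0.082636.
Q̄ = (S₀/π) × [bracket] = (589/π) × 0.082636 = 15.493 W/m².
Ratio Q̄_A / Q̄_B = 27.415 / 15.493 = 1.770.

Q̄_A / Q̄_B ≈ 1.77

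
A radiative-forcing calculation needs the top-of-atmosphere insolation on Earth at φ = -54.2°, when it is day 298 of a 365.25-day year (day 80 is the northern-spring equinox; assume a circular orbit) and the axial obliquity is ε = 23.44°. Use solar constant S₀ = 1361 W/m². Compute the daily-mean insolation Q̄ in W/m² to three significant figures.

Solar longitude: λ_s = 360° × (298 − 80)/365.25 = 214.867°.
sin δ = sin 23.44° × sin 214.867° = -0.22740, so δ = -13.144°.
cos H₀ = −tan(-54.2°) tan(-13.144°) = -0.3238, H₀ = 1.9005 rad.
Bracket: H₀ sin φ sin δ + cos φ cos δ sin H₀ = 1.9005×-0.81106×-0.22740 + 0.58496×0.97380×0.94613 = 0.350519 + 0.538948 = 0.889467.
Q̄ = (S₀/π) × [bracket] = (1361/π) × 0.889467 = 385.3 W/m².

Q̄ ≈ 385 W/m²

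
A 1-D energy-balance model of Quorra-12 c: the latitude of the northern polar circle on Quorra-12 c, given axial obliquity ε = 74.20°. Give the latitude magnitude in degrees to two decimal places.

15.80°

The polar circle is the lowest latitude that experiences at least one full rotation of continuous daylight at the northern-summer solstice; it lies at |φ| = 90° − ε = 90° − 74.20° = 15.80°.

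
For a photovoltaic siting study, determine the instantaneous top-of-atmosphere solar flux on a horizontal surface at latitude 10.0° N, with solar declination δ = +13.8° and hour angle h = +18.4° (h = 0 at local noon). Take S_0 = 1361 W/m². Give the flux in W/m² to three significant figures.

1.29e+03 W/m²

cos θ_z = sin ϕ sin δ + cos ϕ cos δ cos h = 0.041421 + 0.907487 = 0.948908.
Flux = S_0 · cos θ_z = 1361 × 0.948908 = 1291 W/m².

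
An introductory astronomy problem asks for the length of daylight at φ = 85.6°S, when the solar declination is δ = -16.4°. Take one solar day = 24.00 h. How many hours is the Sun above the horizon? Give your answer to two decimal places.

24.00 h

Sunrise equation: cos H₀ = −tan φ · tan δ = -3.8250 ≤ −1, so the Sun never sets (polar day) and H₀ = π.
Daylight = 2H₀/(2π) × 24.00 h = (3.1416/π) × 24.00 = 24.00 h.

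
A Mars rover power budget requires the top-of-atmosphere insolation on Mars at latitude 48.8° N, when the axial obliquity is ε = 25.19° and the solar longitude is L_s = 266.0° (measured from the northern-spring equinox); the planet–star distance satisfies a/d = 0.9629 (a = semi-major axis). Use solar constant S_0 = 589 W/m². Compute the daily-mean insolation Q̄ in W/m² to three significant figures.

Solar declination: sin δ = sin ε · sin L_s = sin 25.19° × sin 266.0° = -0.42458, so δ = -25.124°.
cos h₀ = −tan(+48.8°) tan(-25.124°) = 0.5357, h₀ = 1.0055 rad.
Bracket: h₀ sin ϕ sin δ + cos ϕ cos δ sin h₀ = 1.0055×0.75241×-0.42458 + 0.65869×0.90539×0.84442 = -0.321215 + 0.503588 = 0.182373.
Inverse-square distance factor (a/d)² = 0.9629² = 0.927176.
Q̄ = (S_0/π) × 0.927176 × [bracket] = (589/π) × 0.927176 × 0.182373 = 31.70 W/m².

Q̄ ≈ 31.7 W/m²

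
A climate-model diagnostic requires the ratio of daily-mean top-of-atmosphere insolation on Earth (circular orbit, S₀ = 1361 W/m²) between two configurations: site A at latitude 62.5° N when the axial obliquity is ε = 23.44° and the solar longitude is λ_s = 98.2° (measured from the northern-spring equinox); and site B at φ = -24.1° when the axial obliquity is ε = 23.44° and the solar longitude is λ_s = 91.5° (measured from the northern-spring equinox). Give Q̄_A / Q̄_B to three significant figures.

Q̄_A / Q̄_B ≈ 1.88

— Configuration A (φ=+62.5°):
Solar declination: sin δ = sin ε · sin λ_s = sin 23.44° × sin 98.2° = 0.39372, so δ = +23.186°.
cos H₀ = −tan(+62.5°) tan(+23.186°) = -0.8228, H₀ = 2.5371 rad.
Bracket: H₀ sin φ sin δ + cos φ cos δ sin H₀ = 2.5371×0.88701×0.39372 + 0.46175×0.91923×0.56835 = 0.886041 + 0.241239 = 1.127280.
Q̄ = (S₀/π) × [bracket] = (1361/π) × 1.127280 = 488.36 W/m².
— Configuration B (φ=-24.1°):
Solar declination: sin δ = sin ε · sin λ_s = sin 23.44° × sin 91.5° = 0.39765, so δ = +23.431°.
cos H₀ = −tan(-24.1°) tan(+23.431°) = 0.1939, H₀ = 1.3757 rad.
Bracket: H₀ sin φ sin δ + cos φ cos δ sin H₀ = 1.3757×-0.40833×0.39765 + 0.91283×0.91754×0.98103 = -0.223376 + 0.821670 = 0.598294.
Q̄ = (S₀/π) × [bracket] = (1361/π) × 0.598294 = 259.19 W/m².
Ratio Q̄_A / Q̄_B = 488.36 / 259.19 = 1.884.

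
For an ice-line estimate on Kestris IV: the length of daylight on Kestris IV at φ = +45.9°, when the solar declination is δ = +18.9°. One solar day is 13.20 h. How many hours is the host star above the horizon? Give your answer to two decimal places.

cos H₀ = −tan φ · tan δ = −tan(+45.9°) × tan(+18.900°) = -0.3533, so H₀ = 1.9319 rad = 110.69°.
Daylight = 2H₀/(2π) × 13.20 h = (1.9319/π) × 13.20 = 8.12 h.

8.12 h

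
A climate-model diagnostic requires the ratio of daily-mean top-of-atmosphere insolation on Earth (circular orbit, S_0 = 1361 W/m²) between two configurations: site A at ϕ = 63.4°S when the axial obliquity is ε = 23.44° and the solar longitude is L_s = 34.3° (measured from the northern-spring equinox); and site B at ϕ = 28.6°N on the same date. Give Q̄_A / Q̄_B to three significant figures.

— Configuration A (ϕ=-63.4°):
Solar declination: sin δ = sin ε · sin L_s = sin 23.44° × sin 34.3° = 0.22416, so δ = +12.954°.
cos h₀ = −tan(-63.4°) tan(+12.954°) = 0.4593, h₀ = 1.0935 rad.
Bracket: h₀ sin ϕ sin δ + cos ϕ cos δ sin h₀ = 1.0935×-0.89415×0.22416 + 0.44776×0.97455×0.88826 = -0.219173 + 0.387605 = 0.168432.
Q̄ = (S_0/π) × [bracket] = (1361/π) × 0.168432 = 72.968 W/m².
— Configuration B (ϕ=+28.6°):
cos h₀ = −tan(+28.6°) tan(+12.954°) = -0.1254, h₀ = 1.6965 rad.
Bracket: h₀ sin ϕ sin δ + cos ϕ cos δ sin h₀ = 1.6965×0.47869×0.22416 + 0.87798×0.97455×0.99211 = 0.182040 + 0.848884 = 1.030924.
Q̄ = (S_0/π) × [bracket] = (1361/π) × 1.030924 = 446.62 W/m².
Ratio Q̄_A / Q̄_B = 72.968 / 446.62 = 0.1634.

Q̄_A / Q̄_B ≈ 0.163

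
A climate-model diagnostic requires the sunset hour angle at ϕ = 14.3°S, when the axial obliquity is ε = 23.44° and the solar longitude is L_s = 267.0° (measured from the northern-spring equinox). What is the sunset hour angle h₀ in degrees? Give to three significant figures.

h₀ = 96.3°

Solar declination: sin δ = sin ε · sin L_s = sin 23.44° × sin 267.0° = -0.39724, so δ = -23.406°.
cos h₀ = −tan ϕ · tan δ = −tan(-14.3°) × tan(-23.406°) = -0.1103, so h₀ = 1.6814 rad = 96.33°.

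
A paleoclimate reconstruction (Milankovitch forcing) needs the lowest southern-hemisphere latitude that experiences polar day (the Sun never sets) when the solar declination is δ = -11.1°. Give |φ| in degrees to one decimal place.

|φ| = 78.9°

Polar day requires cos H₀ = −tan φ tan δ ≤ −1, i.e. tan φ tan δ ≥ 1.
The boundary is |tan φ| · |tan δ| = 1, so |φ| = 90° − |δ| = 90° − 11.1° = 78.9° in the southern hemisphere.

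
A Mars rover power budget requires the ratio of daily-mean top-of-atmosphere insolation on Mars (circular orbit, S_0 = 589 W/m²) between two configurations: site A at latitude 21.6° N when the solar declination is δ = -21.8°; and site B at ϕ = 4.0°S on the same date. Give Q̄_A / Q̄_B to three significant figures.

Q̄_A / Q̄_B ≈ 0.682

— Configuration A (ϕ=+21.6°):
cos h₀ = −tan(+21.6°) tan(-21.800°) = 0.1584, h₀ = 1.4118 rad.
Bracket: h₀ sin ϕ sin δ + cos ϕ cos δ sin h₀ = 1.4118×0.36812×-0.37137 + 0.92978×0.92849×0.98738 = -0.193005 + 0.852397 = 0.659392.
Q̄ = (S_0/π) × [bracket] = (589/π) × 0.659392 = 123.63 W/m².
— Configuration B (ϕ=-4.0°):
cos h₀ = −tan(-4.0°) tan(-21.800°) = -0.0280, h₀ = 1.5988 rad.
Bracket: h₀ sin ϕ sin δ + cos ϕ cos δ sin h₀ = 1.5988×-0.06976×-0.37137 + 0.99756×0.92849×0.99961 = 0.041420 + 0.925863 = 0.967283.
Q̄ = (S_0/π) × [bracket] = (589/π) × 0.967283 = 181.35 W/m².
Ratio Q̄_A / Q̄_B = 123.63 / 181.35 = 0.6817.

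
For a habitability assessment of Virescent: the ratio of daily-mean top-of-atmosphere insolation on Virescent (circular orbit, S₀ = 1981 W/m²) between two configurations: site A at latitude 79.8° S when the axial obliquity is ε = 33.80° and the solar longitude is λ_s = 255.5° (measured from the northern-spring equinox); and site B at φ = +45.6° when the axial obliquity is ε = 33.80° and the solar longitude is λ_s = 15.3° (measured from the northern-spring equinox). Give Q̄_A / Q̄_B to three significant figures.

— Configuration A (φ=-79.8°):
Solar declination: sin δ = sin ε · sin λ_s = sin 33.80° × sin 255.5° = -0.53858, so δ = -32.587°.
cos H₀ = −tan(-79.8°) tan(-32.587°) = -3.5525 ≤ −1 ⇒ polar day, H₀ = π.
Bracket: H₀ sin φ sin δ + cos φ cos δ sin H₀ = 3.1416×-0.98420×-0.53858 + 0.17708×0.84258×0.00000 = 1.665269 + 0.000000 = 1.665269.
Q̄ = (S₀/π) × [bracket] = (1981/π) × 1.665269 = 1050.1 W/m².
— Configuration B (φ=+45.6°):
Solar declination: sin δ = sin ε · sin λ_s = sin 33.80° × sin 15.3° = 0.14679, so δ = +8.441°.
cos H₀ = −tan(+45.6°) tan(+8.441°) = -0.1515, H₀ = 1.7229 rad.
Bracket: H₀ sin φ sin δ + cos φ cos δ sin H₀ = 1.7229×0.71447×0.14679 + 0.69966×0.98917×0.98845 = 0.180693 + 0.684089 = 0.864782.
Q̄ = (S₀/π) × [bracket] = (1981/π) × 0.864782 = 545.31 W/m².
Ratio Q̄_A / Q̄_B = 1050.1 / 545.31 = 1.926.

Q̄_A / Q̄_B ≈ 1.93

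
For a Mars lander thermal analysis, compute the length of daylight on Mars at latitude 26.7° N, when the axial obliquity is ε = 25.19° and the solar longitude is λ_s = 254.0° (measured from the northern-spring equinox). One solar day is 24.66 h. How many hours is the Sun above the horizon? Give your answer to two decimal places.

Solar declination: sin δ = sin ε · sin λ_s = sin 25.19° × sin 254.0° = -0.40913, so δ = -24.150°.
cos H₀ = −tan φ · tan δ = −tan(+26.7°) × tan(-24.150°) = 0.2255, so H₀ = 1.3433 rad = 76.97°.
Daylight = 2H₀/(2π) × 24.66 h = (1.3433/π) × 24.66 = 10.54 h.

10.54 h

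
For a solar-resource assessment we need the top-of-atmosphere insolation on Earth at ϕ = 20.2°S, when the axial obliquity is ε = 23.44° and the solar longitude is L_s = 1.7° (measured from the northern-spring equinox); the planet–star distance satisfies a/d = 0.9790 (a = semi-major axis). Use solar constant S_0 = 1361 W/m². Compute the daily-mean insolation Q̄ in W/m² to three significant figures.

Q̄ ≈ 387 W/m²

Solar declination: sin δ = sin ε · sin L_s = sin 23.44° × sin 1.7° = 0.01180, so δ = +0.676°.
cos h₀ = −tan(-20.2°) tan(+0.676°) = 0.0043, h₀ = 1.5665 rad.
Bracket: h₀ sin ϕ sin δ + cos ϕ cos δ sin h₀ = 1.5665×-0.34530×0.01180 + 0.93849×0.99993×0.99999 = -0.006383 + 0.938415 = 0.932032.
Inverse-square distance factor (a/d)² = 0.9790² = 0.958441.
Q̄ = (S_0/π) × 0.958441 × [bracket] = (1361/π) × 0.958441 × 0.932032 = 387.0 W/m².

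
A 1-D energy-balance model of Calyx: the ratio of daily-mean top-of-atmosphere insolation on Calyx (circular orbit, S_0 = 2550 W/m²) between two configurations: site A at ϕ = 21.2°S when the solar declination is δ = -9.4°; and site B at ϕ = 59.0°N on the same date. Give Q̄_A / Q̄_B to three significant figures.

Q̄_A / Q̄_B ≈ 3.30

— Configuration A (ϕ=-21.2°):
cos h₀ = −tan(-21.2°) tan(-9.400°) = -0.0642, h₀ = 1.6351 rad.
Bracket: h₀ sin ϕ sin δ + cos ϕ cos δ sin h₀ = 1.6351×-0.36162×-0.16333 + 0.93232×0.98657×0.99794 = 0.096575 + 0.917904 = 1.014479.
Q̄ = (S_0/π) × [bracket] = (2550/π) × 1.014479 = 823.44 W/m².
— Configuration B (ϕ=+59.0°):
cos h₀ = −tan(+59.0°) tan(-9.400°) = 0.2755, h₀ = 1.2917 rad.
Bracket: h₀ sin ϕ sin δ + cos ϕ cos δ sin h₀ = 1.2917×0.85717×-0.16333 + 0.51504×0.98657×0.96130 = -0.180840 + 0.488459 = 0.307619.
Q̄ = (S_0/π) × [bracket] = (2550/π) × 0.307619 = 249.69 W/m².
Ratio Q̄_A / Q̄_B = 823.44 / 249.69 = 3.298.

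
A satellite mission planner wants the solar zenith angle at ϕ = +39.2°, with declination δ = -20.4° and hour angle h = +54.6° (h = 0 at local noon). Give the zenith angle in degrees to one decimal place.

cos θ_z = sin ϕ sin δ + cos ϕ cos δ cos h = -0.220308 + 0.420756 = 0.200448.
θ_z = arccos(0.200448) = 78.4°.

θ_z = 78.4°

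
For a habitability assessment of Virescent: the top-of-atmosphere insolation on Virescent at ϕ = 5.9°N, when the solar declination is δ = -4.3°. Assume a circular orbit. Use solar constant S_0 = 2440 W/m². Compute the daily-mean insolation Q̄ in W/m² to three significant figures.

cos h₀ = −tan(+5.9°) tan(-4.300°) = 0.0078, h₀ = 1.5630 rad.
Bracket: h₀ sin ϕ sin δ + cos ϕ cos δ sin h₀ = 1.5630×0.10279×-0.07498 + 0.99470×0.99719×0.99997 = -0.012046 + 0.991875 = 0.979829.
Q̄ = (S_0/π) × [bracket] = (2440/π) × 0.979829 = 761.0 W/m².

Q̄ ≈ 761 W/m²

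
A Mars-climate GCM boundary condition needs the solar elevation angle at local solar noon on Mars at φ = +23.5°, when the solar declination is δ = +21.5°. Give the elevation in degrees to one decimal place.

At local noon the hour angle is zero, so the zenith angle equals |φ − δ| = |+23.5° − (+21.500°)| = 2.000°.
Elevation = 90° − 2.000° = 88.0°.

88.0°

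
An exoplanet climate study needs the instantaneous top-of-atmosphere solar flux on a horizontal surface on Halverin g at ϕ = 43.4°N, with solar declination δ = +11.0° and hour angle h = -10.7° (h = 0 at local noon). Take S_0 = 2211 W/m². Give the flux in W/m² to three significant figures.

cos θ_z = sin ϕ sin δ + cos ϕ cos δ cos h = 0.131102 + 0.700824 = 0.831926.
Flux = S_0 · cos θ_z = 2211 × 0.831926 = 1839 W/m².

1.84e+03 W/m²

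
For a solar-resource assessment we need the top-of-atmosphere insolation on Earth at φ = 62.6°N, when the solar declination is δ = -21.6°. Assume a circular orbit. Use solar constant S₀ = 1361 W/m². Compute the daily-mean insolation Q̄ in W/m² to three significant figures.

cos H₀ = −tan(+62.6°) tan(-21.600°) = 0.7638, H₀ = 0.7016 rad.
Bracket: H₀ sin φ sin δ + cos φ cos δ sin H₀ = 0.7016×0.88782×-0.36812 + 0.46020×0.92978×0.64543 = -0.229300 + 0.276170 = 0.046870.
Q̄ = (S₀/π) × [bracket] = (1361/π) × 0.046870 = 20.31 W/m².

Q̄ ≈ 20.3 W/m²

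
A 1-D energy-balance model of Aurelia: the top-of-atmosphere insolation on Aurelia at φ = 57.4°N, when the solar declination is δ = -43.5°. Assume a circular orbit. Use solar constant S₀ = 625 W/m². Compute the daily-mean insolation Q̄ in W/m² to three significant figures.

Q̄ ≈ 0.00 W/m²

cos H₀ = −tan(+57.4°) tan(-43.500°) = 1.4839 ≥ 1 ⇒ polar night, H₀ = 0 and Q̄ = 0.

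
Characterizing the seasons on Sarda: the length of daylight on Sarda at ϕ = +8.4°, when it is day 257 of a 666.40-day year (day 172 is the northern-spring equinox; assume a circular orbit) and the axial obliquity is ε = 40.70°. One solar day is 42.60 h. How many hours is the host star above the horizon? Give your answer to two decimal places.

22.36 h

Solar longitude: L_s = 360° × (257 − 172)/666.40 = 45.918°.
sin δ = sin 40.70° × sin 45.918° = 0.46843, so δ = +27.933°.
cos h₀ = −tan ϕ · tan δ = −tan(+8.4°) × tan(+27.933°) = -0.0783, so h₀ = 1.6492 rad = 94.49°.
Daylight = 2h₀/(2π) × 42.60 h = (1.6492/π) × 42.60 = 22.36 h.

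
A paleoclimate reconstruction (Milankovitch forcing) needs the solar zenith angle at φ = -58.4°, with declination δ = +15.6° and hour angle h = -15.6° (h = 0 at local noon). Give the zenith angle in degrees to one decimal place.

θ_z = 75.1°

cos θ_z = sin φ sin δ + cos φ cos δ cos h = -0.229046 + 0.486092 = 0.257046.
θ_z = arccos(0.257046) = 75.1°.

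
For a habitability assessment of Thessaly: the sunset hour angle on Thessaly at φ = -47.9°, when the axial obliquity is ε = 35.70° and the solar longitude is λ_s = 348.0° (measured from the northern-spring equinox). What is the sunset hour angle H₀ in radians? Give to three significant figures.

H₀ = 1.71 rad

Solar declination: sin δ = sin ε · sin λ_s = sin 35.70° × sin 348.0° = -0.12133, so δ = -6.969°.
cos H₀ = −tan φ · tan δ = −tan(-47.9°) × tan(-6.969°) = -0.1353, so H₀ = 1.7065 rad = 97.77°.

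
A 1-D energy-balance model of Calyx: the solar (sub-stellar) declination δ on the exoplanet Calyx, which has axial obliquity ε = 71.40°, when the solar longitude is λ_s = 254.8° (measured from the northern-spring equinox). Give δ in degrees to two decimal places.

δ = -66.15°

sin δ = sin ε · sin λ_s = sin 71.40° × sin 254.8° = -0.914612.
δ = arcsin(-0.914612) = -66.15°.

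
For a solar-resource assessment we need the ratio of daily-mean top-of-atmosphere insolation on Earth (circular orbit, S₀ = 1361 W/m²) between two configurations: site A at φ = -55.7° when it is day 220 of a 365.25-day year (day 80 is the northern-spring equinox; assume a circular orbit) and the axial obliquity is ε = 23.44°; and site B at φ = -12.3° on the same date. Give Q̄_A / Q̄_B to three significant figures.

Q̄_A / Q̄_B ≈ 0.284

— Configuration A (φ=-55.7°):
Solar longitude: λ_s = 360° × (220 − 80)/365.25 = 137.988°.
sin δ = sin 23.44° × sin 137.988° = 0.26624, so δ = +15.440°.
cos H₀ = −tan(-55.7°) tan(+15.440°) = 0.4049, H₀ = 1.1539 rad.
Bracket: H₀ sin φ sin δ + cos φ cos δ sin H₀ = 1.1539×-0.82610×0.26624 + 0.56353×0.96391×0.91436 = -0.253790 + 0.496673 = 0.242883.
Q̄ = (S₀/π) × [bracket] = (1361/π) × 0.242883 = 105.22 W/m².
— Configuration B (φ=-12.3°):
cos H₀ = −tan(-12.3°) tan(+15.440°) = 0.0602, H₀ = 1.5105 rad.
Bracket: H₀ sin φ sin δ + cos φ cos δ sin H₀ = 1.5105×-0.21303×0.26624 + 0.97705×0.96391×0.99818 = -0.085671 + 0.940074 = 0.854403.
Q̄ = (S₀/π) × [bracket] = (1361/π) × 0.854403 = 370.14 W/m².
Ratio Q̄_A / Q̄_B = 105.22 / 370.14 = 0.2843.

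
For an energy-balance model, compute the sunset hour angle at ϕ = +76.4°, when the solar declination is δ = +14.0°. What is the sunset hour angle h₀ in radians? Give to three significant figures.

h₀ = 3.14 rad

Sunrise equation: cos h₀ = −tan ϕ · tan δ = -1.0306 ≤ −1, so the Sun never sets (polar day) and h₀ = π.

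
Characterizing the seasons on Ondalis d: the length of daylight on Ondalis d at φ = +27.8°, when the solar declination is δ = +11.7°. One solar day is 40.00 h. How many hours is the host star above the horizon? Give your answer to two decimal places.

21.39 h

cos H₀ = −tan φ · tan δ = −tan(+27.8°) × tan(+11.700°) = -0.1092, so H₀ = 1.6802 rad = 96.27°.
Daylight = 2H₀/(2π) × 40.00 h = (1.6802/π) × 40.00 = 21.39 h.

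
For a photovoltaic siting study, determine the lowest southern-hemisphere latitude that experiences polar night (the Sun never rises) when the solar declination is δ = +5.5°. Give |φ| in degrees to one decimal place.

Polar night requires cos H₀ = −tan φ tan δ ≥ 1, i.e. tan φ tan δ ≤ −1.
The boundary is |tan φ| · |tan δ| = 1, so |φ| = 90° − |δ| = 90° − 5.5° = 84.5° in the southern hemisphere.

|φ| = 84.5°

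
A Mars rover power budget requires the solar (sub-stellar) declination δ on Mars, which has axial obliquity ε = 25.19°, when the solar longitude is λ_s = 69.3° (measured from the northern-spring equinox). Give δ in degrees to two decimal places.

sin δ = sin ε · sin λ_s = sin 25.19° × sin 69.3° = 0.398145.
δ = arcsin(0.398145) = +23.46°.

δ = +23.46°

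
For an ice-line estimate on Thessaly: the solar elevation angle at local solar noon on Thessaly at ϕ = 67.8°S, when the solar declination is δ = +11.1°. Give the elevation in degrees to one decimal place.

11.1°

At local noon the hour angle is zero, so the zenith angle equals |ϕ − δ| = |-67.8° − (+11.100°)| = 78.900°.
Elevation = 90° − 78.900° = 11.1°.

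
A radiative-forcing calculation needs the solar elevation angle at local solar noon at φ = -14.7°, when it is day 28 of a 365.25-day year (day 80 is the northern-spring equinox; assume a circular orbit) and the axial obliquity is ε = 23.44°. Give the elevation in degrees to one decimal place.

86.6°

Solar longitude: λ_s = 360° × (28 − 80)/365.25 = -51.253°, i.e. -51.253° + 360° = 308.747°.
sin δ = sin 23.44° × sin 308.747° = -0.31024, so δ = -18.074°.
At local noon the hour angle is zero, so the zenith angle equals |φ − δ| = |-14.7° − (-18.074°)| = 3.374°.
Elevation = 90° − 3.374° = 86.6°.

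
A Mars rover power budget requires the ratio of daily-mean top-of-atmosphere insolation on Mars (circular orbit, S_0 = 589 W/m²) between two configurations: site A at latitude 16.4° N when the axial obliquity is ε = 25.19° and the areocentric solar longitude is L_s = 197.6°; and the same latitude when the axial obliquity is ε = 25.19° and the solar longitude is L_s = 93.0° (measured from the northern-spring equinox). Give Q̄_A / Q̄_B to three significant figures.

Q̄_A / Q̄_B ≈ 0.840

— Configuration A (ϕ=+16.4°):
sin δ = sin 25.19° × sin 197.6° = -0.12870, so δ = -7.394°.
cos h₀ = −tan(+16.4°) tan(-7.394°) = 0.0382, h₀ = 1.5326 rad.
Bracket: h₀ sin ϕ sin δ + cos ϕ cos δ sin h₀ = 1.5326×0.28234×-0.12870 + 0.95931×0.99168×0.99927 = -0.055690 + 0.950634 = 0.894944.
Q̄ = (S_0/π) × [bracket] = (589/π) × 0.894944 = 167.79 W/m².
— Configuration B (ϕ=+16.4°):
Solar declination: sin δ = sin ε · sin L_s = sin 25.19° × sin 93.0° = 0.42504, so δ = +25.153°.
cos h₀ = −tan(+16.4°) tan(+25.153°) = -0.1382, h₀ = 1.7094 rad.
Bracket: h₀ sin ϕ sin δ + cos ϕ cos δ sin h₀ = 1.7094×0.28234×0.42504 + 0.95931×0.90518×0.99040 = 0.205138 + 0.860012 = 1.065150.
Q̄ = (S_0/π) × [bracket] = (589/π) × 1.065150 = 199.70 W/m².
Ratio Q̄_A / Q̄_B = 167.79 / 199.70 = 0.8402.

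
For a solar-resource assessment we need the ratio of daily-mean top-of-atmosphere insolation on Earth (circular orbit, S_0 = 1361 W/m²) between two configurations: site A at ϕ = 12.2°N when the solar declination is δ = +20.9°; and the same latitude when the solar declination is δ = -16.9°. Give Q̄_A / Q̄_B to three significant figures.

— Configuration A (ϕ=+12.2°):
cos h₀ = −tan(+12.2°) tan(+20.900°) = -0.0826, h₀ = 1.6535 rad.
Bracket: h₀ sin ϕ sin δ + cos ϕ cos δ sin h₀ = 1.6535×0.21132×0.35674 + 0.97742×0.93420×0.99659 = 0.124651 + 0.909992 = 1.034643.
Q̄ = (S_0/π) × [bracket] = (1361/π) × 1.034643 = 448.23 W/m².
— Configuration B (ϕ=+12.2°):
cos h₀ = −tan(+12.2°) tan(-16.900°) = 0.0657, h₀ = 1.5051 rad.
Bracket: h₀ sin ϕ sin δ + cos ϕ cos δ sin h₀ = 1.5051×0.21132×-0.29070 + 0.97742×0.95681×0.99784 = -0.092459 + 0.933185 = 0.840726.
Q̄ = (S_0/π) × [bracket] = (1361/π) × 0.840726 = 364.22 W/m².
Ratio Q̄_A / Q̄_B = 448.23 / 364.22 = 1.231.

Q̄_A / Q̄_B ≈ 1.23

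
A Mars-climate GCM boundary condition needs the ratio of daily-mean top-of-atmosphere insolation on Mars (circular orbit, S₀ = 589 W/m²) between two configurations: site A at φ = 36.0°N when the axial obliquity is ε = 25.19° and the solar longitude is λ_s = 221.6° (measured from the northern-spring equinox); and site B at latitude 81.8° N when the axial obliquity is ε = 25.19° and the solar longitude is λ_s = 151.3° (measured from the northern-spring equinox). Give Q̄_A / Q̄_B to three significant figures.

— Configuration A (φ=+36.0°):
Solar declination: sin δ = sin ε · sin λ_s = sin 25.19° × sin 221.6° = -0.28258, so δ = -16.414°.
cos H₀ = −tan(+36.0°) tan(-16.414°) = 0.2140, H₀ = 1.3551 rad.
Bracket: H₀ sin φ sin δ + cos φ cos δ sin H₀ = 1.3551×0.58779×-0.28258 + 0.80902×0.95924×0.97683 = -0.225079 + 0.758063 = 0.532984.
Q̄ = (S₀/π) × [bracket] = (589/π) × 0.532984 = 99.926 W/m².
— Configuration B (φ=+81.8°):
Solar declination: sin δ = sin ε · sin λ_s = sin 25.19° × sin 151.3° = 0.20439, so δ = +11.794°.
cos H₀ = −tan(+81.8°) tan(+11.794°) = -1.4490 ≤ −1 ⇒ polar day, H₀ = π.
Bracket: H₀ sin φ sin δ + cos φ cos δ sin H₀ = 3.1416×0.98978×0.20439 + 0.14263×0.97889×0.00000 = 0.635549 + 0.000000 = 0.635549.
Q̄ = (S₀/π) × [bracket] = (589/π) × 0.635549 = 119.16 W/m².
Ratio Q̄_A / Q̄_B = 99.926 / 119.16 = 0.8386.

Q̄_A / Q̄_B ≈ 0.839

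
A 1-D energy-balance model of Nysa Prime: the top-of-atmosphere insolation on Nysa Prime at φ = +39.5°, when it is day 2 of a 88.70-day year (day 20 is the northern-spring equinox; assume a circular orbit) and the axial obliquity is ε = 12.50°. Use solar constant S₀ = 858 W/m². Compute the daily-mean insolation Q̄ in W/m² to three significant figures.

Solar longitude: λ_s = 360° × (2 − 20)/88.70 = -73.055°, i.e. -73.055° + 360° = 286.945°.
sin δ = sin 12.50° × sin 286.945° = -0.20704, so δ = -11.949°.
cos H₀ = −tan(+39.5°) tan(-11.949°) = 0.1745, H₀ = 1.3954 rad.
Bracket: H₀ sin φ sin δ + cos φ cos δ sin H₀ = 1.3954×0.63608×-0.20704 + 0.77162×0.97833×0.98467 = -0.183766 + 0.743326 = 0.559560.
Q̄ = (S₀/π) × [bracket] = (858/π) × 0.559560 = 152.8 W/m².

Q̄ ≈ 153 W/m²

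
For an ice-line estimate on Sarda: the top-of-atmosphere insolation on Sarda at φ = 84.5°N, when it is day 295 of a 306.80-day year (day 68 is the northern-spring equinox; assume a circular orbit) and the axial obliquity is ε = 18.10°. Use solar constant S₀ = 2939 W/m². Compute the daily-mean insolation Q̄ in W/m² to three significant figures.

Solar longitude: λ_s = 360° × (295 − 68)/306.80 = 266.362°.
sin δ = sin 18.10° × sin 266.362° = -0.31005, so δ = -18.062°.
cos H₀ = −tan(+84.5°) tan(-18.062°) = 3.3869 ≥ 1 ⇒ polar night, H₀ = 0 and Q̄ = 0.

Q̄ ≈ 0.00 W/m²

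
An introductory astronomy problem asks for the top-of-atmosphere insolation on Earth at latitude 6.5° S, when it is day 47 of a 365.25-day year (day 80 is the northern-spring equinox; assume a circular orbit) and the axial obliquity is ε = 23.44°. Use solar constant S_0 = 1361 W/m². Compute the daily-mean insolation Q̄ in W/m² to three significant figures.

Solar longitude: L_s = 360° × (47 − 80)/365.25 = -32.526°, i.e. -32.526° + 360° = 327.474°.
sin δ = sin 23.44° × sin 327.474° = -0.21388, so δ = -12.350°.
cos h₀ = −tan(-6.5°) tan(-12.350°) = -0.0249, h₀ = 1.5957 rad.
Bracket: h₀ sin ϕ sin δ + cos ϕ cos δ sin h₀ = 1.5957×-0.11320×-0.21388 + 0.99357×0.97686×0.99969 = 0.038634 + 0.970278 = 1.008912.
Q̄ = (S_0/π) × [bracket] = (1361/π) × 1.008912 = 437.1 W/m².

Q̄ ≈ 437 W/m²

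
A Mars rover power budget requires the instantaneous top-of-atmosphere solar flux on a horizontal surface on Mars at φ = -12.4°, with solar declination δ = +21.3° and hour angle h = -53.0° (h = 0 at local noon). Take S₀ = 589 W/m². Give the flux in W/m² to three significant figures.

cos θ_z = sin φ sin δ + cos φ cos δ cos h = -0.078003 + 0.547626 = 0.469623.
Flux = S₀ · cos θ_z = 589 × 0.469623 = 276.6 W/m².

277 W/m²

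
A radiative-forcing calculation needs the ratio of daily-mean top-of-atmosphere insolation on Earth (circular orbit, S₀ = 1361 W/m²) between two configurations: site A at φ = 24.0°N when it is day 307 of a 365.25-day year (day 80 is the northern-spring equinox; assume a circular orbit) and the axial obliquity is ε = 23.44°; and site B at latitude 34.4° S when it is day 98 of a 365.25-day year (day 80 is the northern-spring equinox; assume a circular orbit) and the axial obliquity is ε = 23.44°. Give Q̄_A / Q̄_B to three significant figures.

Q̄_A / Q̄_B ≈ 0.994

— Configuration A (φ=+24.0°):
Solar longitude: λ_s = 360° × (307 − 80)/365.25 = 223.737°.
sin δ = sin 23.44° × sin 223.737° = -0.27501, so δ = -15.963°.
cos H₀ = −tan(+24.0°) tan(-15.963°) = 0.1274, H₀ = 1.4431 rad.
Bracket: H₀ sin φ sin δ + cos φ cos δ sin H₀ = 1.4431×0.40674×-0.27501 + 0.91355×0.96144×0.99186 = -0.161422 + 0.871174 = 0.709752.
Q̄ = (S₀/π) × [bracket] = (1361/π) × 0.709752 = 307.48 W/m².
— Configuration B (φ=-34.4°):
Solar longitude: λ_s = 360° × (98 − 80)/365.25 = 17.741°.
sin δ = sin 23.44° × sin 17.741° = 0.12121, so δ = +6.962°.
cos H₀ = −tan(-34.4°) tan(+6.962°) = 0.0836, H₀ = 1.4871 rad.
Bracket: H₀ sin φ sin δ + cos φ cos δ sin H₀ = 1.4871×-0.56497×0.12121 + 0.82511×0.99263×0.99650 = -0.101837 + 0.816162 = 0.714325.
Q̄ = (S₀/π) × [bracket] = (1361/π) × 0.714325 = 309.46 W/m².
Ratio Q̄_A / Q̄_B = 307.48 / 309.46 = 0.9936.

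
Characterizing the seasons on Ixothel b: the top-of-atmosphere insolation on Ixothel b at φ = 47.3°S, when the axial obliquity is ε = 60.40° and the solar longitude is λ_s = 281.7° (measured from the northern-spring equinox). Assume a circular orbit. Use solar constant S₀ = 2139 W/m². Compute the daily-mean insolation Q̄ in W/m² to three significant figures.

Q̄ ≈ 1.34e+03 W/m²

Solar declination: sin δ = sin ε · sin λ_s = sin 60.40° × sin 281.7° = -0.85143, so δ = -58.367°.
cos H₀ = −tan(-47.3°) tan(-58.367°) = -1.7593 ≤ −1 ⇒ polar day, H₀ = π.
Bracket: H₀ sin φ sin δ + cos φ cos δ sin H₀ = 3.1416×-0.73491×-0.85143 + 0.67816×0.52447×0.00000 = 1.965776 + 0.000000 = 1.965776.
Q̄ = (S₀/π) × [bracket] = (2139/π) × 1.965776 = 1338 W/m².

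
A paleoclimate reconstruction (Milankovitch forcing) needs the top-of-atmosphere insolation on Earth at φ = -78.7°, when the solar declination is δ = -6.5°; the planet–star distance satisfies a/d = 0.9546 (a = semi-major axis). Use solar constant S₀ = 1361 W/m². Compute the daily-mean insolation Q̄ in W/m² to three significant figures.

cos H₀ = −tan(-78.7°) tan(-6.500°) = -0.5702, H₀ = 2.1775 rad.
Bracket: H₀ sin φ sin δ + cos φ cos δ sin H₀ = 2.1775×-0.98061×-0.11320 + 0.19595×0.99357×0.82151 = 0.241714 + 0.159940 = 0.401654.
Inverse-square distance factor (a/d)² = 0.9546² = 0.911261.
Q̄ = (S₀/π) × 0.911261 × [bracket] = (1361/π) × 0.911261 × 0.401654 = 158.6 W/m².

Q̄ ≈ 159 W/m²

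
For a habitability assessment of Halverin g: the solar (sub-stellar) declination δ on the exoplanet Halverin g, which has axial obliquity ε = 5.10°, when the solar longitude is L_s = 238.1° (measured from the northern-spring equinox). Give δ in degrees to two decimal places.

δ = -4.33°

sin δ = sin ε · sin L_s = sin 5.10° × sin 238.1° = -0.075469.
δ = arcsin(-0.075469) = -4.33°.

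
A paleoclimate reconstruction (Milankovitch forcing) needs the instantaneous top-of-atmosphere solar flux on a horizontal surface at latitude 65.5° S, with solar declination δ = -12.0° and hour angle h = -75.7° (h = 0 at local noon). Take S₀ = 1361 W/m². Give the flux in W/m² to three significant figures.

394 W/m²

cos θ_z = sin φ sin δ + cos φ cos δ cos h = 0.189192 + 0.100191 = 0.289383.
Flux = S₀ · cos θ_z = 1361 × 0.289383 = 393.9 W/m².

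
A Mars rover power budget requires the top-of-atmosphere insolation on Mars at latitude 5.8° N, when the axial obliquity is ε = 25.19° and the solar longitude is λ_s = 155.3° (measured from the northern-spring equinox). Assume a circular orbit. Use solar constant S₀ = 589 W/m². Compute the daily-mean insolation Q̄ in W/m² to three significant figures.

Q̄ ≈ 189 W/m²

Solar declination: sin δ = sin ε · sin λ_s = sin 25.19° × sin 155.3° = 0.17785, so δ = +10.245°.
cos H₀ = −tan(+5.8°) tan(+10.245°) = -0.0184, H₀ = 1.5892 rad.
Bracket: H₀ sin φ sin δ + cos φ cos δ sin H₀ = 1.5892×0.10106×0.17785 + 0.99488×0.98406×0.99983 = 0.028564 + 0.978855 = 1.007419.
Q̄ = (S₀/π) × [bracket] = (589/π) × 1.007419 = 188.9 W/m².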